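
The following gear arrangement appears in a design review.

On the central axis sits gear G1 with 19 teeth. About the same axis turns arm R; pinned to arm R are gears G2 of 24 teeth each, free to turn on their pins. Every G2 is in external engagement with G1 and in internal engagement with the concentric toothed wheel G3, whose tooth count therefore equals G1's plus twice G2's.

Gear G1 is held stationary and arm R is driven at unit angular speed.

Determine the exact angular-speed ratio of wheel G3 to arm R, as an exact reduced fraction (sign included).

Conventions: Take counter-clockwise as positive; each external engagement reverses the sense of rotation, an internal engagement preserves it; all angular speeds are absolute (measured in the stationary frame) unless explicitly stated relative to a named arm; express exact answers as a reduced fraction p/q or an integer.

86/67

recognized (axles ride arm R): planetary set, 19/24/67 teeth
ring teeth: 19 + 2·24 = 67
19(ω_sun−ω_arm) = −67(ω_ring−ω_arm),  ω_sun = 0, ω_arm = 1
ω_ring = 1 − (19/67)(0−1) = 86/67
ω_out/ω_in = 86/67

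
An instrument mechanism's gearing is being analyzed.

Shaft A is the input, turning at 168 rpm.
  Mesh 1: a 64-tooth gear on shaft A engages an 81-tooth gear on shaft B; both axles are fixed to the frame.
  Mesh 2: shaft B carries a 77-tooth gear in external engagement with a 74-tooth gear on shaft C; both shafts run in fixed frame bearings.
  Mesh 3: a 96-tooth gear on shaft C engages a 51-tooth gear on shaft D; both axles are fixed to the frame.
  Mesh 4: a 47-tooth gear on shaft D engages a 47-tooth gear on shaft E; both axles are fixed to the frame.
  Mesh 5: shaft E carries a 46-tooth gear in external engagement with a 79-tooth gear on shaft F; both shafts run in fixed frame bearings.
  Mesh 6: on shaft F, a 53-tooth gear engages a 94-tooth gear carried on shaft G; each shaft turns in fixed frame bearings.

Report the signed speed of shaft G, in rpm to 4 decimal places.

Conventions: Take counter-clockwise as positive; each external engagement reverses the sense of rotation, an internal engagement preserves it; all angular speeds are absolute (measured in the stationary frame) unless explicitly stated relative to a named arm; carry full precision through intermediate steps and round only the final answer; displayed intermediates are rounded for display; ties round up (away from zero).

+85.3578 rpm

topology: fixed-axis compound train — 6 meshes, A→G
mesh 1 [64T→81T]: ω = 168.0000×64/81 = 132.7407 rpm, sense flips to −
mesh 2 [77T→74T]: ω = 132.7407×77/74 = 138.1221 rpm, sense flips to +
mesh 3 [96T→51T]: ω = 138.1221×96/51 = 259.9946 rpm, sense flips to −
mesh 4 [47T→47T]: ω = 259.9946×47/47 = 259.9946 rpm, sense flips to +
mesh 5 [46T→79T]: ω = 259.9946×46/79 = 151.3893 rpm, sense flips to −
mesh 6 [53T→94T]: ω = 151.3893×53/94 = 85.3578 rpm, sense flips to +
signed output speed = +85.3578 rpm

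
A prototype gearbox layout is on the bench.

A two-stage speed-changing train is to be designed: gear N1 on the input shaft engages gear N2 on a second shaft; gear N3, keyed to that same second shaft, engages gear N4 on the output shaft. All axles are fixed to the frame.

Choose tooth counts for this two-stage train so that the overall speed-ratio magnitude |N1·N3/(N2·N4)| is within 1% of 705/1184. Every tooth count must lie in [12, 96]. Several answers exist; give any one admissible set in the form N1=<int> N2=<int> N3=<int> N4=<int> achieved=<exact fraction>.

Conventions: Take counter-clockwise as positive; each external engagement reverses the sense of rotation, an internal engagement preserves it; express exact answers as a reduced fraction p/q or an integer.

design class (target 705/1184): fixed-axis compound train
target = 705/1184 in lowest terms: an exact hit needs N1·N3 = k·705 and N2·N4 = k·1184 for one integer k, every count in [12, 96]; additionally prefer no 1:1 stage (N1 ≠ N2, N3 ≠ N4)
k = 1: N1·N3 = 705 = 15·47, N2·N4 = 1184 = 16·74
achieved = 15·47/(16·74) = 705/1184; |achieved − target| = 0 ≤ 141/23680 ✓

N1=15 N2=16 N3=47 N4=74 achieved=705/1184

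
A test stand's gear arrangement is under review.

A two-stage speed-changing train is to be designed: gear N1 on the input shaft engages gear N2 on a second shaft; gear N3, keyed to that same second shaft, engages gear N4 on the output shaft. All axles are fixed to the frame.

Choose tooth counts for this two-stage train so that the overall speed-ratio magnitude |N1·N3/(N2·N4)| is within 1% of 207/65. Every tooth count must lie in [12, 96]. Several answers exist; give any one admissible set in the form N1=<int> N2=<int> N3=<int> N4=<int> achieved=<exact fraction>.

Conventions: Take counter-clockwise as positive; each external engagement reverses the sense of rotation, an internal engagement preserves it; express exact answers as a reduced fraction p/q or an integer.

design class (target 207/65): fixed-axis compound train
target = 207/65 in lowest terms: an exact hit needs N1·N3 = k·207 and N2·N4 = k·65 for one integer k, every count in [12, 96]; additionally prefer no 1:1 stage (N1 ≠ N2, N3 ≠ N4)
k = 1…2: no 1:1-free in-range split of k·207 and k·65 into factor pairs; take k = 3
k = 3: N1·N3 = 621 = 23·27, N2·N4 = 195 = 13·15
achieved = 23·27/(13·15) = 207/65; |achieved − target| = 0 ≤ 207/6500 ✓

N1=23 N2=13 N3=27 N4=15 achieved=207/65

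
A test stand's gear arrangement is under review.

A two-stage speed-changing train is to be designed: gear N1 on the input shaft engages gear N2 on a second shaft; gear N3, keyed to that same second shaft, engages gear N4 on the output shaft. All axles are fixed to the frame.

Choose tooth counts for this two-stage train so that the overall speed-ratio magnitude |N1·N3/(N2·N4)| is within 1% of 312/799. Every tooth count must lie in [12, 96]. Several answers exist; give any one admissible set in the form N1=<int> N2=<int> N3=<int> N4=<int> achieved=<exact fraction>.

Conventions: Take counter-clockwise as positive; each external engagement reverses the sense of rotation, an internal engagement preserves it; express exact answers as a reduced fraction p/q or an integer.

N1=12 N2=17 N3=26 N4=47 achieved=312/799

class = fixed-axis compound train [2-stage, 312/799 wanted]
target = 312/799 in lowest terms: an exact hit needs N1·N3 = k·312 and N2·N4 = k·799 for one integer k, every count in [12, 96]; additionally prefer no 1:1 stage (N1 ≠ N2, N3 ≠ N4)
k = 1: N1·N3 = 312 = 12·26, N2·N4 = 799 = 17·47
achieved = 12·26/(17·47) = 312/799; |achieved − target| = 0 ≤ 78/19975 ✓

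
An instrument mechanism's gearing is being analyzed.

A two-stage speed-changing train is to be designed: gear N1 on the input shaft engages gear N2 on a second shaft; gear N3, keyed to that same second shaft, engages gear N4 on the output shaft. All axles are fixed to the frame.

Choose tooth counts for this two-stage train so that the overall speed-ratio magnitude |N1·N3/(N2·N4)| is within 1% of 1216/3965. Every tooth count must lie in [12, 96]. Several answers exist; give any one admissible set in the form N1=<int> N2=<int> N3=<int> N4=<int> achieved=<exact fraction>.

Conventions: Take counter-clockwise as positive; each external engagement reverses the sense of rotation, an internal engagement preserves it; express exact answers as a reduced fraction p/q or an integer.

topology: fixed-axis compound train — 2 stages, target 1216/3965
target = 1216/3965 in lowest terms: an exact hit needs N1·N3 = k·1216 and N2·N4 = k·3965 for one integer k, every count in [12, 96]; additionally prefer no 1:1 stage (N1 ≠ N2, N3 ≠ N4)
k = 1: N1·N3 = 1216 = 16·76, N2·N4 = 3965 = 61·65
achieved = 16·76/(61·65) = 1216/3965; |achieved − target| = 0 ≤ 304/99125 ✓

N1=16 N2=61 N3=76 N4=65 achieved=1216/3965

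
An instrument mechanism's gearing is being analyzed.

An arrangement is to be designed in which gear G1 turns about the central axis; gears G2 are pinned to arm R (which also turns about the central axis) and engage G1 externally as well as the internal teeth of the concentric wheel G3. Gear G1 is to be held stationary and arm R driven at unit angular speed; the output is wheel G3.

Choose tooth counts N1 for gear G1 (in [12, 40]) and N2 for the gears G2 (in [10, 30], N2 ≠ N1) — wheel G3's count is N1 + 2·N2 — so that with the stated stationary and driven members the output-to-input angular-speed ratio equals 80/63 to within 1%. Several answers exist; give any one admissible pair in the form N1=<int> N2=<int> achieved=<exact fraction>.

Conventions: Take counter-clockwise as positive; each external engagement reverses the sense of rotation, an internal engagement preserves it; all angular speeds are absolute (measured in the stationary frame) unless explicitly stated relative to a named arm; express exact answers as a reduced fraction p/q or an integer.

N1=17 N2=23 achieved=80/63

planetary set to be sized for 80/63 (Willis relation)
Willis with ω_sun = 0: ω_ring/ω_arm = (N1+N3)/N3; set equal to 80/63  ⇒  N3/N1 = 1/(80/63 − 1) = 63/17
N3 = N1 + 2·N2  ⇒  N2/N1 = (N3/N1 − 1)/2 = (63/17 − 1)/2 = 23/17
smallest multiple with N1 ≥ 12 and N2 ≥ 10: k = 1  ⇒  N1 = 1·17 = 17, N2 = 1·23 = 23 (N1 ≤ 40, N2 ≤ 30, N2 ≠ N1 ✓), N3 = 17 + 2·23 = 63
check: (N1+N3)/N3 with N1 = 17, N3 = 63 gives 80/63; |achieved − target| = 0 ≤ 4/315 ✓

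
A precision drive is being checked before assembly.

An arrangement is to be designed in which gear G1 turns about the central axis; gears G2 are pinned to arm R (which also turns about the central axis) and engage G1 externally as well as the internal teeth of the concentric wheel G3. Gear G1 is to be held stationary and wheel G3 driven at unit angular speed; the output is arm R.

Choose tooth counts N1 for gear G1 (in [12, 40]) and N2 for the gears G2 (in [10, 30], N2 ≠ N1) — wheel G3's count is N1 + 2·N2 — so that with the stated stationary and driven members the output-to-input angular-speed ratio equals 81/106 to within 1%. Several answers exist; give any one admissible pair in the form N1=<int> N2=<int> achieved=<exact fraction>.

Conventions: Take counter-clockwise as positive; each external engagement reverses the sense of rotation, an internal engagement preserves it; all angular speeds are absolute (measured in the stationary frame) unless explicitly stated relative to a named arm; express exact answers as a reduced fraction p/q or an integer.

planetary set to be sized for 81/106 (Willis relation)
Willis with ω_sun = 0: ω_arm/ω_ring = N3/(N1+N3); set equal to 81/106  ⇒  N3/N1 = (81/106)/(1 − 81/106) = 81/25
N3 = N1 + 2·N2  ⇒  N2/N1 = (N3/N1 − 1)/2 = (81/25 − 1)/2 = 28/25
smallest multiple with N1 ≥ 12 and N2 ≥ 10: k = 1  ⇒  N1 = 1·25 = 25, N2 = 1·28 = 28 (N1 ≤ 40, N2 ≤ 30, N2 ≠ N1 ✓), N3 = 25 + 2·28 = 81
check: N3/(N1+N3) with N1 = 25, N3 = 81 gives 81/106; |achieved − target| = 0 ≤ 81/10600 ✓

N1=25 N2=28 achieved=81/106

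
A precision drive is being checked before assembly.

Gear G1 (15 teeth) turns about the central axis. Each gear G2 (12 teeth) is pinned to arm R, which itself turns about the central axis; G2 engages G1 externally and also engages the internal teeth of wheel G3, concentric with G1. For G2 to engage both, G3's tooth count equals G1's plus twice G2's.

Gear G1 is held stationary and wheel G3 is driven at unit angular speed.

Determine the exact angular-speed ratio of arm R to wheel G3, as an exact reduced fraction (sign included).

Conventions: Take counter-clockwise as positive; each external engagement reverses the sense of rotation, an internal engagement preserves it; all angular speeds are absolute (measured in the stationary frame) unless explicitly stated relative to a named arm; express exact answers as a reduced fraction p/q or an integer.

planetary set (15T centre, 12T on arm, 39T internal) — Willis relation
ring teeth: 15 + 2·12 = 39
15(ω_sun−ω_arm) = −39(ω_ring−ω_arm),  ω_sun = 0, ω_ring = 1
15(0−ω_arm) = −39(1−ω_arm)  ⇒  54·ω_arm = 39  ⇒  ω_arm = 13/18
ω_out/ω_in = 13/18

13/18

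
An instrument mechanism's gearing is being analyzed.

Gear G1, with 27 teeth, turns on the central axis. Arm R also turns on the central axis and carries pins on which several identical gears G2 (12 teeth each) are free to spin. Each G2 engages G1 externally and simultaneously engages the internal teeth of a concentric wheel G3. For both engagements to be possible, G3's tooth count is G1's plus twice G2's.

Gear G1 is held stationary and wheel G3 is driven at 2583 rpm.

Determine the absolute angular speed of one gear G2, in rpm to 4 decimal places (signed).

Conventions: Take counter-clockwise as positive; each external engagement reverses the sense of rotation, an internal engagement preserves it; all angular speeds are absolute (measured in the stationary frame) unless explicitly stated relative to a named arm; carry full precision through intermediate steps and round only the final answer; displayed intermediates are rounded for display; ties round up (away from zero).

recognized (axles ride arm R): planetary set, 27/12/51 teeth
normalise by the input: solve with ω_ring = 1, then scale by 2583 rpm
ring teeth: 27 + 2·12 = 51
27(ω_sun−ω_arm) = −51(ω_ring−ω_arm),  ω_sun = 0, ω_ring = 1
27(0−ω_arm) = −51(1−ω_arm)  ⇒  78·ω_arm = 51  ⇒  ω_arm = 17/26
sun–planet mesh: 27·(0−17/26) = −12·(ω_p−ω_arm)  ⇒  ω_p−ω_arm = 153/104
ω_p = 17/26 + 153/104 = 17/8
scale: ω_p = 17/8 × 2583 rpm = +5488.8750 rpm

+5488.8750 rpm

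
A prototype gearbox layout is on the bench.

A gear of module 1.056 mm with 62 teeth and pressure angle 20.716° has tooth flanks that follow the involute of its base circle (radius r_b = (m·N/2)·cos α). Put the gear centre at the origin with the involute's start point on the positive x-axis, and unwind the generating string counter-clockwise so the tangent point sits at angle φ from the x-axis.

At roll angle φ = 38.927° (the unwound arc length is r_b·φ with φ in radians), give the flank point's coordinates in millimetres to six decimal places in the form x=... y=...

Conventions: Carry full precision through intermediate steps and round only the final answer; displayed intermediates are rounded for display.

x=36.891464 y=3.055488

topology: single-mesh involute geometry — m = 1.056, N = 62
pitch radius r_p = m·N/2 = 1.056·62/2 = 32.736000
base radius r_b = r_p·cos α = 32.736000·cos 20.716° = 30.619463
roll angle φ = 38.927° = 0.67940432 rad
x = r_b·(cos φ + φ·sin φ) = 36.891464
y = r_b·(sin φ − φ·cos φ) = 3.055488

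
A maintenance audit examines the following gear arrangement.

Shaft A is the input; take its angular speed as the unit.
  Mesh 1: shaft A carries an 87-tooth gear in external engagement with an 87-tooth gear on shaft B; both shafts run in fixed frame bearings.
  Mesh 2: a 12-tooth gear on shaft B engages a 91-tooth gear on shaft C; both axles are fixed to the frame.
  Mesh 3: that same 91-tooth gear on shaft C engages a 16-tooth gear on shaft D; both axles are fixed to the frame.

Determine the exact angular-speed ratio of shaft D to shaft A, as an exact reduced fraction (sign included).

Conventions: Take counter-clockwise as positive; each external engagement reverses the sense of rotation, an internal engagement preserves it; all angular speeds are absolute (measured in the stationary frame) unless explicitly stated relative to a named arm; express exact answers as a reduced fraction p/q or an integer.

-3/4

class = fixed-axis compound train [3 meshes; 3 ratios multiply, 3 sense flips]
mesh 1 [87T→87T]: running ratio 1, sense −
mesh 2 [12T→91T]: running ratio 12/91, sense +
mesh 3 [91T→16T]: running ratio 3/4, sense −
ω_out/ω_in = -3/4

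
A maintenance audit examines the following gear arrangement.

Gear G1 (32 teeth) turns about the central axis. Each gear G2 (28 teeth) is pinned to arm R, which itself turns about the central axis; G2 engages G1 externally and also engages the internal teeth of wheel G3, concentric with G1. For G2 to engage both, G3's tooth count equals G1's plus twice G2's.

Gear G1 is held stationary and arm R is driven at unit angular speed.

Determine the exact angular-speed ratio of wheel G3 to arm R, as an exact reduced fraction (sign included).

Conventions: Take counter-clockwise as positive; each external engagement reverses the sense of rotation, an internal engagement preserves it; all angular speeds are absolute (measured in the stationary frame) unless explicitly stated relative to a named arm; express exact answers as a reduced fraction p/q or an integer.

planetary set (32T centre, 28T on arm, 88T internal) — Willis relation
ring teeth: 32 + 2·28 = 88
32(ω_sun−ω_arm) = −88(ω_ring−ω_arm),  ω_sun = 0, ω_arm = 1
ω_ring = 1 − (32/88)(0−1) = 15/11
ω_out/ω_in = 15/11

15/11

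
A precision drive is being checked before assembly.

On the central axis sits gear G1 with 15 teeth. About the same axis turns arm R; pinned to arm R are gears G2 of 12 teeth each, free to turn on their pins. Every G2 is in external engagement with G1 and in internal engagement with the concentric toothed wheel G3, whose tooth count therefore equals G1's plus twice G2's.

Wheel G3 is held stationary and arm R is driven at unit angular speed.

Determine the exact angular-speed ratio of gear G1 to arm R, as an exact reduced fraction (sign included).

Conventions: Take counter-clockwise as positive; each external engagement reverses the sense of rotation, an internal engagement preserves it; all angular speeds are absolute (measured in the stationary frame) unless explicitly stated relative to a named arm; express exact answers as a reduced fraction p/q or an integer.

class = planetary set [G3 = 15+2·12 = 39; Willis about the carrier]
ring teeth: 15 + 2·12 = 39
15(ω_sun−ω_arm) = −39(ω_ring−ω_arm),  ω_ring = 0, ω_arm = 1
ω_sun = 1 − (39/15)(0−1) = 18/5
ω_out/ω_in = 18/5

18/5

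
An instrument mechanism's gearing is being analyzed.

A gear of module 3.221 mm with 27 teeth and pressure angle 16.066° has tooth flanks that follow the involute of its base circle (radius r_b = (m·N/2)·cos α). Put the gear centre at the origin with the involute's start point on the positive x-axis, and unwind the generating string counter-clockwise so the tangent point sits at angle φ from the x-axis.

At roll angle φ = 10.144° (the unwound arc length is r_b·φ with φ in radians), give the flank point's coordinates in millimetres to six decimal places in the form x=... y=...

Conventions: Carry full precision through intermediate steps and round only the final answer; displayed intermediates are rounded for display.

x=42.434952 y=0.077055

single-mesh involute tooth geometry (27T wheel at module 3.221)
pitch radius r_p = m·N/2 = 3.221·27/2 = 43.483500
base radius r_b = r_p·cos α = 43.483500·cos 16.066° = 41.785189
roll angle φ = 10.144° = 0.17704620 rad
x = r_b·(cos φ + φ·sin φ) = 42.434952
y = r_b·(sin φ − φ·cos φ) = 0.077055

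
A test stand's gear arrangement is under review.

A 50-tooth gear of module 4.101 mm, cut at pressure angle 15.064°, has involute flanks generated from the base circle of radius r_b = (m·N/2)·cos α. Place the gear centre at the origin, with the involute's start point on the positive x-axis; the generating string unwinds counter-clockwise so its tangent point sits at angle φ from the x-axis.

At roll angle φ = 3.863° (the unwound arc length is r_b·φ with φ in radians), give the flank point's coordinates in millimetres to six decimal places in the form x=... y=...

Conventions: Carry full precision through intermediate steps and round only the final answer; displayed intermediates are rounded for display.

x=99.226606 y=0.010110

topology: single-mesh involute geometry — m = 4.101, N = 50
pitch radius r_p = m·N/2 = 4.101·50/2 = 102.525000
base radius r_b = r_p·cos α = 102.525000·cos 15.064° = 99.001843
roll angle φ = 3.863° = 0.06742207 rad
x = r_b·(cos φ + φ·sin φ) = 99.226606
y = r_b·(sin φ − φ·cos φ) = 0.010110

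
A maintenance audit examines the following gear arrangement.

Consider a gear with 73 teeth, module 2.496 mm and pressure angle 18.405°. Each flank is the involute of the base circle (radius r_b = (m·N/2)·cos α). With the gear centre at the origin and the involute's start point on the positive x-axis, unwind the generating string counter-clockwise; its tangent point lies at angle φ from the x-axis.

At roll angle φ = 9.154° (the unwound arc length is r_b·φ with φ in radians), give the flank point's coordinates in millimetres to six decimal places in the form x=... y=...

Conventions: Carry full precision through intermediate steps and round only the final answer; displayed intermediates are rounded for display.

class = single-mesh tooth geometry [base-circle involute, m = 2.496, 73T]
pitch radius r_p = m·N/2 = 2.496·73/2 = 91.104000
base radius r_b = r_p·cos α = 91.104000·cos 18.405° = 86.443890
roll angle φ = 9.154° = 0.15976744 rad
x = r_b·(cos φ + φ·sin φ) = 87.540127
y = r_b·(sin φ − φ·cos φ) = 0.117211

x=87.540127 y=0.117211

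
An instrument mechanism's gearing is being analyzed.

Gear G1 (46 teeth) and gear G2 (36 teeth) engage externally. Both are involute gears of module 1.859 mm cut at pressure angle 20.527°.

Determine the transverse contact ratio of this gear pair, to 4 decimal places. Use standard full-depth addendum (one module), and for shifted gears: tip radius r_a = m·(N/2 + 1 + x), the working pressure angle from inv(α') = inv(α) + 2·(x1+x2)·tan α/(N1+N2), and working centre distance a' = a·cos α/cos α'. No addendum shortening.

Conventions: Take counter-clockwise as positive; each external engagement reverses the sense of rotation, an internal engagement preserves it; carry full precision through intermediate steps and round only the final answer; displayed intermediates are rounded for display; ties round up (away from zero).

1.6907

class = single-mesh tooth geometry [involute pair 46T × 36T, m = 1.859]
base radii: r_b1 = 40.042232, r_b2 = 31.337399
tip radii: r_a1 = 44.616000, r_a2 = 35.321000
no profile shift: α' = α, a' = a
action lengths: √(r_a1²−r_b1²) = 19.677579, √(r_a2²−r_b2²) = 16.295412
base pitch p_b = π·m·cos α = 5.469408
CR = (19.677579 + 16.295412 − 76.219000·sin 20.52700°)/5.469408 = 1.690657
contact ratio ≈ 1.6907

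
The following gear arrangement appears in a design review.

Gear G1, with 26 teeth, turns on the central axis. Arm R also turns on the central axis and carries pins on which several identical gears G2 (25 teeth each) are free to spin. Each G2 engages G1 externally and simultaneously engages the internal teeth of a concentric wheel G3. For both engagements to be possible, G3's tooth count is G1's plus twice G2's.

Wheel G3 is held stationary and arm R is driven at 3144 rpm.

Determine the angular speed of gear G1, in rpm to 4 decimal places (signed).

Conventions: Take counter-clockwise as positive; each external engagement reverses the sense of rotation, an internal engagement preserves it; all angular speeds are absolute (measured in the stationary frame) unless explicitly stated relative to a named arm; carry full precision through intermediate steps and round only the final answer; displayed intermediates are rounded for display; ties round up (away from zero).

+12334.1538 rpm

planetary set (26T centre, 25T on arm, 76T internal) — Willis relation
normalise by the input: solve with ω_arm = 1, then scale by 3144 rpm
ring teeth: 26 + 2·25 = 76
26(ω_sun−ω_arm) = −76(ω_ring−ω_arm),  ω_ring = 0, ω_arm = 1
ω_sun = 1 − (76/26)(0−1) = 51/13
scale: ω_sun = 51/13 × 3144 rpm = +12334.1538 rpm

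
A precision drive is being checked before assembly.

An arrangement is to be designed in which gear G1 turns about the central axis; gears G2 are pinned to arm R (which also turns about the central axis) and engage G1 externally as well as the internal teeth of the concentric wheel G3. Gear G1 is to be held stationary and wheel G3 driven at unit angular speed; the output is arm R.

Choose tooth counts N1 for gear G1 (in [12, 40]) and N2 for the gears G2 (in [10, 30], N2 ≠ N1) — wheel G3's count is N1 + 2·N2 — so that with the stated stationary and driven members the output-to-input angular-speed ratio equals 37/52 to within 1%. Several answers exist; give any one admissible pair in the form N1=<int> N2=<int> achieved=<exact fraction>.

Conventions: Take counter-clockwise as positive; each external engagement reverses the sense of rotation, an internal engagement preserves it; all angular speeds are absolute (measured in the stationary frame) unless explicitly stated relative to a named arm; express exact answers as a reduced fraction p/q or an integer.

N1=15 N2=11 achieved=37/52

topology: planetary set — design target 37/52, arm = carrier (Willis)
Willis with ω_sun = 0: ω_arm/ω_ring = N3/(N1+N3); set equal to 37/52  ⇒  N3/N1 = (37/52)/(1 − 37/52) = 37/15
N3 = N1 + 2·N2  ⇒  N2/N1 = (N3/N1 − 1)/2 = (37/15 − 1)/2 = 11/15
smallest multiple with N1 ≥ 12 and N2 ≥ 10: k = 1  ⇒  N1 = 1·15 = 15, N2 = 1·11 = 11 (N1 ≤ 40, N2 ≤ 30, N2 ≠ N1 ✓), N3 = 15 + 2·11 = 37
check: N3/(N1+N3) with N1 = 15, N3 = 37 gives 37/52; |achieved − target| = 0 ≤ 37/5200 ✓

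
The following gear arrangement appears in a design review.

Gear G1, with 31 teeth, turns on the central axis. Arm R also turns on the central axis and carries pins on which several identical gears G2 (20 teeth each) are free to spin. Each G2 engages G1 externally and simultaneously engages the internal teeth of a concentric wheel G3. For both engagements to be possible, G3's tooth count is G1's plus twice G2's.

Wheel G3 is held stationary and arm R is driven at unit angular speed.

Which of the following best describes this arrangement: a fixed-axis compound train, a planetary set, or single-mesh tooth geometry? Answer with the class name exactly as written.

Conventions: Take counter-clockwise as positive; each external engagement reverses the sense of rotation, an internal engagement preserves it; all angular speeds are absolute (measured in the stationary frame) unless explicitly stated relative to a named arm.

planetary set

class = planetary set [G3 = 31+2·20 = 71; Willis about the carrier]
classification: planetary set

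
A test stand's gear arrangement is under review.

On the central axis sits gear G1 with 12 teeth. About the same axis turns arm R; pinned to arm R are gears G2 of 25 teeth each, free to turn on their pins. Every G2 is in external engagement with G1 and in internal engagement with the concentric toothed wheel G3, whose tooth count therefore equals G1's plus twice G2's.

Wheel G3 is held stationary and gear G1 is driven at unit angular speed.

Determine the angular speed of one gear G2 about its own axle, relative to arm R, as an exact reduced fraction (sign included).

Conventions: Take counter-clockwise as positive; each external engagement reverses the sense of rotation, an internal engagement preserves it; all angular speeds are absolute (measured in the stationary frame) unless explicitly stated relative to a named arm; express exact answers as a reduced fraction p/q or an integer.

recognized (axles ride arm R): planetary set, 12/25/62 teeth
ring teeth: 12 + 2·25 = 62
12(ω_sun−ω_arm) = −62(ω_ring−ω_arm),  ω_ring = 0, ω_sun = 1
12(1−ω_arm) = −62(0−ω_arm)  ⇒  74·ω_arm = 12  ⇒  ω_arm = 6/37
sun–planet mesh: 12·(1−6/37) = −25·(ω_p−ω_arm)  ⇒  ω_p−ω_arm = -372/925
exact speed ratio = -372/925

-372/925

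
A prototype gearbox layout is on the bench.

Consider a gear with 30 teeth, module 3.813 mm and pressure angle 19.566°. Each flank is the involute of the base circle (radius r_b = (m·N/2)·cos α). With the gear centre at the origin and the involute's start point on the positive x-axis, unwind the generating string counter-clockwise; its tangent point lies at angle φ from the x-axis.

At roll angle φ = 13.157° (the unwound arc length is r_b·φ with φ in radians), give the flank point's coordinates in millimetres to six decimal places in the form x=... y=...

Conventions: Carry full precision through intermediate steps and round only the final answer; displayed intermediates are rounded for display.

single-mesh involute tooth geometry (30T wheel at module 3.813)
pitch radius r_p = m·N/2 = 3.813·30/2 = 57.195000
base radius r_b = r_p·cos α = 57.195000·cos 19.566° = 53.892352
roll angle φ = 13.157° = 0.22963297 rad
x = r_b·(cos φ + φ·sin φ) = 55.294582
y = r_b·(sin φ − φ·cos φ) = 0.216380

x=55.294582 y=0.216380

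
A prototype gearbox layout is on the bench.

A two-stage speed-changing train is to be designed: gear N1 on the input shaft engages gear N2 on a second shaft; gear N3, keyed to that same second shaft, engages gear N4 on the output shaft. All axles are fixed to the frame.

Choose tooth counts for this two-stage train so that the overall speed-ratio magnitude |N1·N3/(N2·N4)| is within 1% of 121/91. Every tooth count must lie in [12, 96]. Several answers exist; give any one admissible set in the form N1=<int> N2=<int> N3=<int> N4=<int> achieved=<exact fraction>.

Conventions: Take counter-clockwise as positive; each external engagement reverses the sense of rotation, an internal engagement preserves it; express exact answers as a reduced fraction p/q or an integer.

design class (target 121/91): fixed-axis compound train
target = 121/91 in lowest terms: an exact hit needs N1·N3 = k·121 and N2·N4 = k·91 for one integer k, every count in [12, 96]; additionally prefer no 1:1 stage (N1 ≠ N2, N3 ≠ N4)
k = 1…3: no 1:1-free in-range split of k·121 and k·91 into factor pairs; take k = 4
k = 4: N1·N3 = 484 = 22·22, N2·N4 = 364 = 13·28
achieved = 22·22/(13·28) = 121/91; |achieved − target| = 0 ≤ 121/9100 ✓

N1=22 N2=13 N3=22 N4=28 achieved=121/91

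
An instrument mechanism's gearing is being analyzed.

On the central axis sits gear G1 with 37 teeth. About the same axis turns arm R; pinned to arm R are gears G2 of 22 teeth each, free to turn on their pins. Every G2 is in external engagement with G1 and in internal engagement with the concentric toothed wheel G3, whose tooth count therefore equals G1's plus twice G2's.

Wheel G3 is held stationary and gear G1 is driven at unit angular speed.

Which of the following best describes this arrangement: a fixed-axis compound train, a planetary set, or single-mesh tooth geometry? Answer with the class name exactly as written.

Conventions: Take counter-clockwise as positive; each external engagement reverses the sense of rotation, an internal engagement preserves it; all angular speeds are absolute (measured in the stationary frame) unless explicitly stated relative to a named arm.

planetary set (37T centre, 22T on arm, 81T internal) — Willis relation
classification: planetary set

planetary set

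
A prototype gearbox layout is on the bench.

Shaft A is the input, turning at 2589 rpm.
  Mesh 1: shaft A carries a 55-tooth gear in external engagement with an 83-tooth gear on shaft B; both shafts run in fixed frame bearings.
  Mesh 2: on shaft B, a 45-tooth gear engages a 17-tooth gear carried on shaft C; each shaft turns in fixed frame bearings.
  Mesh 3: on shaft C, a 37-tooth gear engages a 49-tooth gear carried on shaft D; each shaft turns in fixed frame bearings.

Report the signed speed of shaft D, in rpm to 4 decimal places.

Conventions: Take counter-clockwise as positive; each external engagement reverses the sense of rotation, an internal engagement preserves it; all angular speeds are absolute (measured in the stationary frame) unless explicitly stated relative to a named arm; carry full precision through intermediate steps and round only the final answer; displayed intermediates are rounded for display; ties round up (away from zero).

recognized (4 fixed axles, 3 meshes): fixed-axis compound train
mesh 1 [55T→83T]: ω = 2589.0000×55/83 = 1715.6024 rpm, sense flips to −
mesh 2 [45T→17T]: ω = 1715.6024×45/17 = 4541.3005 rpm, sense flips to +
mesh 3 [37T→49T]: ω = 4541.3005×37/49 = 3429.1453 rpm, sense flips to −
signed output speed = -3429.1453 rpm

-3429.1453 rpm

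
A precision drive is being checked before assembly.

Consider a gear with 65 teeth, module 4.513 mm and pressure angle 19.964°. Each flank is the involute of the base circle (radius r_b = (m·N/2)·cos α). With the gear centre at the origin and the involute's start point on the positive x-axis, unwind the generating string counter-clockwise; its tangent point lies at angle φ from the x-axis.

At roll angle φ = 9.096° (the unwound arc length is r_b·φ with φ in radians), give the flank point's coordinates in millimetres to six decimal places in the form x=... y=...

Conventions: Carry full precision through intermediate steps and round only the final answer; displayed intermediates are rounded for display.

recognized (one wheel, involute flank): single-mesh tooth geometry, m = 4.513, N = 65
pitch radius r_p = m·N/2 = 4.513·65/2 = 146.672500
base radius r_b = r_p·cos α = 146.672500·cos 19.964° = 137.858558
roll angle φ = 9.096° = 0.15875515 rad
x = r_b·(cos φ + φ·sin φ) = 139.584866
y = r_b·(sin φ − φ·cos φ) = 0.183401

x=139.584866 y=0.183401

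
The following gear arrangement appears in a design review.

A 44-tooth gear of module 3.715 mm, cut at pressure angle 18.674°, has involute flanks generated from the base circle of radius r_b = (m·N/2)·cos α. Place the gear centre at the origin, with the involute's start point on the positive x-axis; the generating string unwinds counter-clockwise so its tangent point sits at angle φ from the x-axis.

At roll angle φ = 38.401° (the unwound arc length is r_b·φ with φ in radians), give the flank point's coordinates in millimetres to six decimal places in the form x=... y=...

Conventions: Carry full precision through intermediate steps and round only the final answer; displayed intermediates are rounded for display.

x=92.912844 y=7.426730

recognized (one wheel, involute flank): single-mesh tooth geometry, m = 3.715, N = 44
pitch radius r_p = m·N/2 = 3.715·44/2 = 81.730000
base radius r_b = r_p·cos α = 81.730000·cos 18.674° = 77.427379
roll angle φ = 38.401° = 0.67022389 rad
x = r_b·(cos φ + φ·sin φ) = 92.912844
y = r_b·(sin φ − φ·cos φ) = 7.426730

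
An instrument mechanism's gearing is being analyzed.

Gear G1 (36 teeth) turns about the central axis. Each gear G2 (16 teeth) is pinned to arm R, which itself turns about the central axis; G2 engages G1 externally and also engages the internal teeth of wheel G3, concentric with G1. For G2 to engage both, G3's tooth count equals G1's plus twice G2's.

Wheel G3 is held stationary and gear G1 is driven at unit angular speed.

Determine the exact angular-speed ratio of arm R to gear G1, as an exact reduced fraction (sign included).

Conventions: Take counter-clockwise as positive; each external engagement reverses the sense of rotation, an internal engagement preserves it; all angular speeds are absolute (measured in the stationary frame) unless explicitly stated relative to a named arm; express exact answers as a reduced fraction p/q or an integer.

planetary set (36T centre, 16T on arm, 68T internal) — Willis relation
ring teeth: 36 + 2·16 = 68
36(ω_sun−ω_arm) = −68(ω_ring−ω_arm),  ω_ring = 0, ω_sun = 1
36(1−ω_arm) = −68(0−ω_arm)  ⇒  104·ω_arm = 36  ⇒  ω_arm = 9/26
ω_out/ω_in = 9/26

9/26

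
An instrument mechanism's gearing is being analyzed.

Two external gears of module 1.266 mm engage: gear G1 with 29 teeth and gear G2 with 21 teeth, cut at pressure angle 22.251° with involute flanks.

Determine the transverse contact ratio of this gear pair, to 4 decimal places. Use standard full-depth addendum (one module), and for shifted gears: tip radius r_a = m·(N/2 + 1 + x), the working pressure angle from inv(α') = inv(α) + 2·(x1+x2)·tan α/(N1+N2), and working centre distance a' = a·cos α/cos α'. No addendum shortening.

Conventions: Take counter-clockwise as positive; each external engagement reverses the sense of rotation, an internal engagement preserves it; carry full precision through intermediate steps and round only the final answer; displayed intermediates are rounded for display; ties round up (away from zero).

1.5262

topology: single-mesh involute geometry — m = 1.266, 29T/21T pair
base radii: r_b1 = 16.990026, r_b2 = 12.303122
tip radii: r_a1 = 19.623000, r_a2 = 14.559000
no profile shift: α' = α, a' = a
action lengths: √(r_a1²−r_b1²) = 9.818409, √(r_a2²−r_b2²) = 7.784450
base pitch p_b = π·m·cos α = 3.681086
CR = (9.818409 + 7.784450 − 31.650000·sin 22.25100°)/3.681086 = 1.526213
contact ratio ≈ 1.5262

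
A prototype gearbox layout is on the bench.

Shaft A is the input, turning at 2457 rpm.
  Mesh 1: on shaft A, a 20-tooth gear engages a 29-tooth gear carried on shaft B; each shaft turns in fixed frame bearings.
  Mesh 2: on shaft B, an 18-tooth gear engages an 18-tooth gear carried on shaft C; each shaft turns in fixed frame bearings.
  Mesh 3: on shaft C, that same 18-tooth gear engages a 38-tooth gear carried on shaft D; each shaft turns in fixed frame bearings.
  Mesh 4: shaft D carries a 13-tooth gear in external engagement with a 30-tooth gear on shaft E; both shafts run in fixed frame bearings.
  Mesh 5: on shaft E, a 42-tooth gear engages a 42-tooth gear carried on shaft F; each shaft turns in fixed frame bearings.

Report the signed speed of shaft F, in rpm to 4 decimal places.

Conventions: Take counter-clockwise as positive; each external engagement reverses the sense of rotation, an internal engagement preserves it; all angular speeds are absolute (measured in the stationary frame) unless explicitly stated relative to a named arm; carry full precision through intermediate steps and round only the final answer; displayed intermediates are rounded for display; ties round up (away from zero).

5-mesh fixed-axis compound train (all bearings frame-fixed)
mesh 1 [20T→29T]: ω = 2457.0000×20/29 = 1694.4828 rpm, sense flips to −
mesh 2 [18T→18T]: ω = 1694.4828×18/18 = 1694.4828 rpm, sense flips to +
mesh 3 [18T→38T]: ω = 1694.4828×18/38 = 802.6497 rpm, sense flips to −
mesh 4 [13T→30T]: ω = 802.6497×13/30 = 347.8149 rpm, sense flips to +
mesh 5 [42T→42T]: ω = 347.8149×42/42 = 347.8149 rpm, sense flips to −
signed output speed = -347.8149 rpm

-347.8149 rpm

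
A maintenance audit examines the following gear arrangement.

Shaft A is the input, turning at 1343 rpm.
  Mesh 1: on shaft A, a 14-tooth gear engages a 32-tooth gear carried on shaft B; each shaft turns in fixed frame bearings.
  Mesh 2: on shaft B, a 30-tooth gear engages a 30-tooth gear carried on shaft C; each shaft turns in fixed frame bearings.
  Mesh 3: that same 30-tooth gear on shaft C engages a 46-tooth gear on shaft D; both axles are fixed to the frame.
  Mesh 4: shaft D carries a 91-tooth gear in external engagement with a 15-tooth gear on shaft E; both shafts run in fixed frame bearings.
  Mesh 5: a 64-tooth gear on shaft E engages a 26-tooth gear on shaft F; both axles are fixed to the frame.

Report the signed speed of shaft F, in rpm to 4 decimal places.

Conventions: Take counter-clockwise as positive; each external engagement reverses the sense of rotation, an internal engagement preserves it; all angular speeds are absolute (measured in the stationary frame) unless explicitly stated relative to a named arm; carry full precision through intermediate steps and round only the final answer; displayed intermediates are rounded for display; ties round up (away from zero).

topology: fixed-axis compound train — 5 meshes, A→F
mesh 1 [14T→32T]: ω = 1343.0000×14/32 = 587.5625 rpm, sense flips to −
mesh 2 [30T→30T]: ω = 587.5625×30/30 = 587.5625 rpm, sense flips to +
mesh 3 [30T→46T]: ω = 587.5625×30/46 = 383.1929 rpm, sense flips to −
mesh 4 [91T→15T]: ω = 383.1929×91/15 = 2324.7038 rpm, sense flips to +
mesh 5 [64T→26T]: ω = 2324.7038×64/26 = 5722.3478 rpm, sense flips to −
signed output speed = -5722.3478 rpm

-5722.3478 rpm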